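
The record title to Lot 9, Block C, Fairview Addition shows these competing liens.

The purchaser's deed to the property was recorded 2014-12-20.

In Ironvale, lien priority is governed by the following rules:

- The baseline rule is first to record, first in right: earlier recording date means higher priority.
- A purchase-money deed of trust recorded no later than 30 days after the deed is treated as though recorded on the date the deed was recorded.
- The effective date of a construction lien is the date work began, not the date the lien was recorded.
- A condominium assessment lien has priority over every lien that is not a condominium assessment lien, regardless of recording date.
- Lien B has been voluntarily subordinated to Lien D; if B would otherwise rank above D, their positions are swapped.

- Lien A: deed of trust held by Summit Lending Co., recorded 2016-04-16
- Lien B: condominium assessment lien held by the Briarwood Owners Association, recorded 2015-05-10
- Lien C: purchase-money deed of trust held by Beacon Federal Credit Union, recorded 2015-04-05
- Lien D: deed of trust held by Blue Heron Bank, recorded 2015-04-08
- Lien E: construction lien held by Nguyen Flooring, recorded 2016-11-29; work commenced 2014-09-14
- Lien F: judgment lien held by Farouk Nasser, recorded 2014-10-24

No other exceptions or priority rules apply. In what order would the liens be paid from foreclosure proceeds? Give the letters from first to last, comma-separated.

D, E, F, C, B, A

Adjusting effective dates: C was recorded 106 days after the deed, outside the 30-day window, so it keeps its recording date; E is treated as recorded 2014-09-14, the work-commencement date.
B is a condominium assessment lien, so it outranks all other liens regardless of date.
Ordering the rest by effective date: E (2014-09-14), F (2014-10-24), C (2015-04-05), D (2015-04-08), A (2016-04-16).
The subordination applies — B was senior to D — so B and D swap.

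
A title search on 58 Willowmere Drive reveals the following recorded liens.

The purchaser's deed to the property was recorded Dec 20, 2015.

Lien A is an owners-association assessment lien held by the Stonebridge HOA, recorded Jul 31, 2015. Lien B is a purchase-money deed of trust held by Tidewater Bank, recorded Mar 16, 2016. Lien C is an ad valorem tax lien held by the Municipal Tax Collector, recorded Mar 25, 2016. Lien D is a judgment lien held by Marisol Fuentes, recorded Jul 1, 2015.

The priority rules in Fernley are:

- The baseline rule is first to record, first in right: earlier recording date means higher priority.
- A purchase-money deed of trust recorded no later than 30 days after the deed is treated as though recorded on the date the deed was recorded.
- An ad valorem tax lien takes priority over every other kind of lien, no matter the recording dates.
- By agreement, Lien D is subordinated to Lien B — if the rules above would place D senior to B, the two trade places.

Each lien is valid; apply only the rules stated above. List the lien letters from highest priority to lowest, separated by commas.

C, B, A, D

Effective dates: B was recorded 87 days after the deed, outside the 30-day window, so it keeps its recording date.
As an ad valorem tax lien, C is senior to every other lien.
The other liens, earliest effective date first: D (Jul 1, 2015), A (Jul 31, 2015), B (Mar 16, 2016).
D would otherwise be senior to B, so under the subordination agreement D and B exchange positions.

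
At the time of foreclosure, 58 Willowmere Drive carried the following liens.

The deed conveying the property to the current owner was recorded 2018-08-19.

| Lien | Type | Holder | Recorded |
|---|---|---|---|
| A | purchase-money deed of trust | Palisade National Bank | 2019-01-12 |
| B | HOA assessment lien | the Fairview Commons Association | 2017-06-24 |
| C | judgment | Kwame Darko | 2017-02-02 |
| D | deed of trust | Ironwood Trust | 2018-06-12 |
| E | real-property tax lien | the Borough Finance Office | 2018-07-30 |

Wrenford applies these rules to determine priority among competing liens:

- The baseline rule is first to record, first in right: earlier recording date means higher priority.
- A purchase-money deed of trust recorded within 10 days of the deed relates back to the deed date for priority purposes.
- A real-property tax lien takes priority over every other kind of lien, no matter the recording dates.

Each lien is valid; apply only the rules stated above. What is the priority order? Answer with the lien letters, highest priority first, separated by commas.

E, C, B, D, A

Effective dates: A missed the 10-day window (146 days after the deed), so its recording date stands.
E, as a real-property tax lien, has superpriority and ranks first.
The other liens, earliest effective date first: C (2017-02-02), B (2017-06-24), D (2018-06-12), A (2019-01-12).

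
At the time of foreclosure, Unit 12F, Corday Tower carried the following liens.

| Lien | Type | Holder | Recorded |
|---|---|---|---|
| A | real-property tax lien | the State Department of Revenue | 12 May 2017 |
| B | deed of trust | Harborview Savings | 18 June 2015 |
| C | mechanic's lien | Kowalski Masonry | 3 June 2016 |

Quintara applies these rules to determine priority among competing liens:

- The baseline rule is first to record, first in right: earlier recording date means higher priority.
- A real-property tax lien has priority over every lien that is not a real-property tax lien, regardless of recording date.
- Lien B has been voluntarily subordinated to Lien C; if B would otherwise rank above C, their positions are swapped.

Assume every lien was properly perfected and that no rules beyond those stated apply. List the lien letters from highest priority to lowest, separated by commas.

A, C, B

A, as a real-property tax lien, has superpriority and ranks first.
Ordering the rest by effective date: B (18 June 2015), C (3 June 2016).
Because B would otherwise rank above C, the subordination swaps them.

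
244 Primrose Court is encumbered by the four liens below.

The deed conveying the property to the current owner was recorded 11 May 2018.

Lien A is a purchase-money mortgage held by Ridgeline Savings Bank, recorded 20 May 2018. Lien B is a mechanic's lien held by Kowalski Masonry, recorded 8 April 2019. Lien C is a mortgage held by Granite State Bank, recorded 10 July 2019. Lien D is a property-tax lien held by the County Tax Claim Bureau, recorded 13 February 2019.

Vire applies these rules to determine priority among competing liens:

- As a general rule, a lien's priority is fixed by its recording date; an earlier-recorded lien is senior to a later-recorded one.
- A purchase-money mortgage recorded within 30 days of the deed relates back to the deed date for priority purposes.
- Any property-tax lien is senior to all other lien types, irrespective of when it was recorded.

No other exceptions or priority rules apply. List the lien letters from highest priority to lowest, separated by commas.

Effective dates: A relates back to the deed date 11 May 2018.
As a property-tax lien, D is senior to every other lien.
Ordering the rest by effective date: A (11 May 2018), B (8 April 2019), C (10 July 2019).

D, A, B, C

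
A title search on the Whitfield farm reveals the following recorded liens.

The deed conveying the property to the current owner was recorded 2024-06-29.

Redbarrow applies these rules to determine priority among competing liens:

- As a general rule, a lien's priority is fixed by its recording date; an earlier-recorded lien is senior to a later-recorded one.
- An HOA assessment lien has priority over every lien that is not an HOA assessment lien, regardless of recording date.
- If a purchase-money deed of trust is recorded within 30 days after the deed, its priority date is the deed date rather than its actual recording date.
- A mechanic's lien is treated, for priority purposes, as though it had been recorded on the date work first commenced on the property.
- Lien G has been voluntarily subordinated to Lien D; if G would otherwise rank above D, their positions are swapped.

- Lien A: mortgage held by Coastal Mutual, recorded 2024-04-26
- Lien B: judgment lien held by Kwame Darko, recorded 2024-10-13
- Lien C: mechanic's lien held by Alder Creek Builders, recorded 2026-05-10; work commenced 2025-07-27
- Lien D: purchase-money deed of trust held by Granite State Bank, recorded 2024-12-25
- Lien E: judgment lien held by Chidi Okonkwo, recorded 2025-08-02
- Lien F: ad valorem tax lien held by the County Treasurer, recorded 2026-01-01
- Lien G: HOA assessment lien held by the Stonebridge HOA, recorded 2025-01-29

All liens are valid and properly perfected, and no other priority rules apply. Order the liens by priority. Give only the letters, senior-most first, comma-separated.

D, A, B, G, C, E, F

First, effective dates: C relates back to 2025-07-27 (work commenced); D was recorded 179 days after the deed — beyond 30 days — so no relation-back applies.
G is an HOA assessment lien, so it outranks all other liens regardless of date.
Ordering the rest by effective date: A (2024-04-26), B (2024-10-13), D (2024-12-25), C (2025-07-27), E (2025-08-02), F (2026-01-01).
G would otherwise be senior to D, so under the subordination agreement G and D exchange positions.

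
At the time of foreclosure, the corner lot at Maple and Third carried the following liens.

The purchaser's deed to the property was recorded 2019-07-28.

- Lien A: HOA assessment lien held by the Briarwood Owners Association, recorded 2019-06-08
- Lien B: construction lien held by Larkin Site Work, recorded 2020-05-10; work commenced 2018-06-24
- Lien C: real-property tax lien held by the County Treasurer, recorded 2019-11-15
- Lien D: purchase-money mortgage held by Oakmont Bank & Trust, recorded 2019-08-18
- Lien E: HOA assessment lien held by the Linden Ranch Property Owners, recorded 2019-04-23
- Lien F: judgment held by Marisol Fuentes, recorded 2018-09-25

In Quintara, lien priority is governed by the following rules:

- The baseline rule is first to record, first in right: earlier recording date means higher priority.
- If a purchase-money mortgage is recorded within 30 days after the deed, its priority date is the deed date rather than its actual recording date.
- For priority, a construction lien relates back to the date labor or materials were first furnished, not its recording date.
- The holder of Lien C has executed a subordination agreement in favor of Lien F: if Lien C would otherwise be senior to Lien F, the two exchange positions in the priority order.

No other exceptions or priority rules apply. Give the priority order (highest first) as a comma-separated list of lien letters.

Effective dates: B is treated as recorded 2018-06-24, the work-commencement date; D relates back to the deed date 2019-07-28.
Ordering by effective date: B (2018-06-24), F (2018-09-25), E (2019-04-23), A (2019-06-08), D (2019-07-28), C (2019-11-15).
C is already junior to F, so the subordination agreement changes nothing.

B, F, E, A, D, C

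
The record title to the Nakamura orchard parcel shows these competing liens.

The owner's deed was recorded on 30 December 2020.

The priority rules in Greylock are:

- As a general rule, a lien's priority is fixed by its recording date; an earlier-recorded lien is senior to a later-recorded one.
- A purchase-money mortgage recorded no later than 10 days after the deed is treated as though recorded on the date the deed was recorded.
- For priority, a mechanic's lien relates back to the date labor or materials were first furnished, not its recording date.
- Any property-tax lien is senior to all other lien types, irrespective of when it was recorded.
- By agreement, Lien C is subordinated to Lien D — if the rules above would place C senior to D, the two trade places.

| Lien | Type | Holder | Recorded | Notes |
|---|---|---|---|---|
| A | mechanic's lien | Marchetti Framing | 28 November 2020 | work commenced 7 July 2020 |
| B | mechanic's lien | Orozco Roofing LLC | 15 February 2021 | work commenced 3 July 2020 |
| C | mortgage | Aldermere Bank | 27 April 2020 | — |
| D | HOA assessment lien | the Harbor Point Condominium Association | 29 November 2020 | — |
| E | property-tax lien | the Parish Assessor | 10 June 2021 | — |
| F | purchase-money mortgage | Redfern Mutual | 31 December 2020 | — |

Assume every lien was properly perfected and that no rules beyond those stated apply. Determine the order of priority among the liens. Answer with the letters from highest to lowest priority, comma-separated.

Effective dates after the stated exceptions: A is treated as recorded 7 July 2020, the work-commencement date; B is treated as recorded 3 July 2020, the work-commencement date; F's effective date is the deed date, 30 December 2020.
As a property-tax lien, E is senior to every other lien.
Remaining liens by effective date: C (27 April 2020), B (3 July 2020), A (7 July 2020), D (29 November 2020), F (30 December 2020).
Because C would otherwise rank above D, the subordination swaps them.

E, D, B, A, C, F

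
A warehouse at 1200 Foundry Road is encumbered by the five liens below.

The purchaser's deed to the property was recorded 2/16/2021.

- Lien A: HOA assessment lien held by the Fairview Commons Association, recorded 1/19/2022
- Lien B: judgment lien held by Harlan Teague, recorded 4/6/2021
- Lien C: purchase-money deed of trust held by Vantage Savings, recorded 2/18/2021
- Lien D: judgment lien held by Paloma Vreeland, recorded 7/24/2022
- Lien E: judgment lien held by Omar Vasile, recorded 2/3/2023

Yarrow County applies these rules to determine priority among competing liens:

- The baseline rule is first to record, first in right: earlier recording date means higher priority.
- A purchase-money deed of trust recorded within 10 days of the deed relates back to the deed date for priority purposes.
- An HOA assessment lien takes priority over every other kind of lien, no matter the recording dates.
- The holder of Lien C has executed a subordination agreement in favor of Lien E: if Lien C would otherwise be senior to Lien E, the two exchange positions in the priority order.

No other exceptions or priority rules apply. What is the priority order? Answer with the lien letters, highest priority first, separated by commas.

A, E, B, D, C

Effective dates: C was recorded within the 10-day window, so its effective date is the deed date 2/16/2021.
A is an HOA assessment lien, so it outranks all other liens regardless of date.
Ordering the rest by effective date: C (2/16/2021), B (4/6/2021), D (7/24/2022), E (2/3/2023).
C is senior to E before the subordination, so the two trade places.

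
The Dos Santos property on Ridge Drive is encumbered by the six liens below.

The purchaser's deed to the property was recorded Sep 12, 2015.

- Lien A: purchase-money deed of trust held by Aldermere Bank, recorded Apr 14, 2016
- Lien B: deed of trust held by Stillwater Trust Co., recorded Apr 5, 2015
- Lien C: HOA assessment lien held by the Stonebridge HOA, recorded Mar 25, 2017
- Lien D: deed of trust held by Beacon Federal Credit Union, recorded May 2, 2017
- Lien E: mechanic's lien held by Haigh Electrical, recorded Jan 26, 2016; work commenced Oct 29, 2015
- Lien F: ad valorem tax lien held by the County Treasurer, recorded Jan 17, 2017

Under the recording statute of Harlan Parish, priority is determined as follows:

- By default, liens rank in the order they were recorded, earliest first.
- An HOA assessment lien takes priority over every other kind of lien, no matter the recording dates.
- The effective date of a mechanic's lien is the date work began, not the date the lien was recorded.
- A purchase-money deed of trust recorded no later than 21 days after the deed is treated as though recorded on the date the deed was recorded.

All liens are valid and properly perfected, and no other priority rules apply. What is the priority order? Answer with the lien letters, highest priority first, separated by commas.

Effective dates: A was recorded 215 days after the deed — beyond 21 days — so no relation-back applies; E's effective date is Oct 29, 2015, when work began.
As an HOA assessment lien, C is senior to every other lien.
Ordering the rest by effective date: B (Apr 5, 2015), E (Oct 29, 2015), A (Apr 14, 2016), F (Jan 17, 2017), D (May 2, 2017).

C, B, E, A, F, D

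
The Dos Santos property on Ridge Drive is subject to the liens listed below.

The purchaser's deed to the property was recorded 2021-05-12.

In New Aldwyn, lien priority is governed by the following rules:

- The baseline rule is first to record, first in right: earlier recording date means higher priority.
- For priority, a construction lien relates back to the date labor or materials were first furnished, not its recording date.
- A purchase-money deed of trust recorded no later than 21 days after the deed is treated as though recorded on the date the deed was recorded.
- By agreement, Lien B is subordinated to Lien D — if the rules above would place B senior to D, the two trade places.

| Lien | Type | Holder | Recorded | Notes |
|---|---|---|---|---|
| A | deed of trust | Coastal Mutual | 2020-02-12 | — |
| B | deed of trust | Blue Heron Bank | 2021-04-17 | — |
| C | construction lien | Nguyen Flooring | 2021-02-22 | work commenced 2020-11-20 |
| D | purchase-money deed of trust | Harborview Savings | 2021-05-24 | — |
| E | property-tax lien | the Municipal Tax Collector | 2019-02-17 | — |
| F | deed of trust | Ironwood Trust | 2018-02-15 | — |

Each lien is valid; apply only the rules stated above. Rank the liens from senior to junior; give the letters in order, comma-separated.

F, E, A, C, D, B

Adjusting effective dates: C's effective date is 2020-11-20, when work began; D's effective date is the deed date, 2021-05-12.
By effective date, earliest first: F (2018-02-15), E (2019-02-17), A (2020-02-12), C (2020-11-20), B (2021-04-17), D (2021-05-12).
B would otherwise be senior to D, so under the subordination agreement B and D exchange positions.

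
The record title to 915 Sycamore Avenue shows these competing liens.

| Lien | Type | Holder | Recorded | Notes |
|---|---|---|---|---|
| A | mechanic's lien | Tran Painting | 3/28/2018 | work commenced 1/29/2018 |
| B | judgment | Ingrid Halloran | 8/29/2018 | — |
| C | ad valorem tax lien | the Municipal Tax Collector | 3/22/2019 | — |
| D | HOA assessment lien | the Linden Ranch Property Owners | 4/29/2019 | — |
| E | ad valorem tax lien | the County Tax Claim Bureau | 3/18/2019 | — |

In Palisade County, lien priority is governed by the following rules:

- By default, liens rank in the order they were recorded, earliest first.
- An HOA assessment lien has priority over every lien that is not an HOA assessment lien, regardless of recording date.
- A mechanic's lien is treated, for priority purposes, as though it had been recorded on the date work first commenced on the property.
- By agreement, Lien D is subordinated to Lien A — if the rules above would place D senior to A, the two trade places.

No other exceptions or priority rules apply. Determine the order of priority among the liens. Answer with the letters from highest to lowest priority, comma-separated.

Effective dates: A is treated as recorded 1/29/2018, the work-commencement date.
D, as an HOA assessment lien, has superpriority and ranks first.
Ordering the rest by effective date: A (1/29/2018), B (8/29/2018), E (3/18/2019), C (3/22/2019).
The subordination applies — D was senior to A — so D and A swap.

A, D, B, E, C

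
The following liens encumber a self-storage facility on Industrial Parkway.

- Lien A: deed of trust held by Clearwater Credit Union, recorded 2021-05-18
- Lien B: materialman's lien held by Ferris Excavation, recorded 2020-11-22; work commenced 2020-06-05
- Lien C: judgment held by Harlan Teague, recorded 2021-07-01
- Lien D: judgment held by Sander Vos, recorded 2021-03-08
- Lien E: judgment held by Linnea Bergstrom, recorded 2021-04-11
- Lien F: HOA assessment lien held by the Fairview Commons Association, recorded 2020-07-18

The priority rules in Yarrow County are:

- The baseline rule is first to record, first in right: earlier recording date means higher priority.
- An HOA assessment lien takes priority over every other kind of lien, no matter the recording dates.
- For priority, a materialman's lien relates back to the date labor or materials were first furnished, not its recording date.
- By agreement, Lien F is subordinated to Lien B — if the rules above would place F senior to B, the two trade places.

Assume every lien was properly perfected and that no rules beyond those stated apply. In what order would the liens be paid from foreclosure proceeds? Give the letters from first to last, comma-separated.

B, F, D, E, A, C

First, effective dates: B relates back to 2020-06-05 (work commenced).
F is an HOA assessment lien, so it outranks all other liens regardless of date.
Remaining liens by effective date: B (2020-06-05), D (2021-03-08), E (2021-04-11), A (2021-05-18), C (2021-07-01).
F would otherwise be senior to B, so under the subordination agreement F and B exchange positions.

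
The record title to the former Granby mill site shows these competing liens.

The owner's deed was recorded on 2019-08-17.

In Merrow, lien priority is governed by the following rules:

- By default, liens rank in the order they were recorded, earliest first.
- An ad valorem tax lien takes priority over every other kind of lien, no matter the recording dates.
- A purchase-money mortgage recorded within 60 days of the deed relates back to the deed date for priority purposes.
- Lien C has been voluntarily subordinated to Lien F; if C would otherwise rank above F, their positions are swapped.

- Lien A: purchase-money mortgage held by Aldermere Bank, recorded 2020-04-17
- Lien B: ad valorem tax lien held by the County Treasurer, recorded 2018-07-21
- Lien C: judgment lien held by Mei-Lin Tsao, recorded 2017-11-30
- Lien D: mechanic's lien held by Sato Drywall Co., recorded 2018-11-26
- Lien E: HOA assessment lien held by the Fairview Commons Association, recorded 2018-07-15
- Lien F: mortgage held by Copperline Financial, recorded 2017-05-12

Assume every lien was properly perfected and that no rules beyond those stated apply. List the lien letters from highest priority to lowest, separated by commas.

Effective dates: A missed the 60-day window (244 days after the deed), so its recording date stands.
B is an ad valorem tax lien and takes priority over every other lien.
Ordering the rest by effective date: F (2017-05-12), C (2017-11-30), E (2018-07-15), D (2018-11-26), A (2020-04-17).
C already ranks below F; the subordination has no effect.

B, F, C, E, D, A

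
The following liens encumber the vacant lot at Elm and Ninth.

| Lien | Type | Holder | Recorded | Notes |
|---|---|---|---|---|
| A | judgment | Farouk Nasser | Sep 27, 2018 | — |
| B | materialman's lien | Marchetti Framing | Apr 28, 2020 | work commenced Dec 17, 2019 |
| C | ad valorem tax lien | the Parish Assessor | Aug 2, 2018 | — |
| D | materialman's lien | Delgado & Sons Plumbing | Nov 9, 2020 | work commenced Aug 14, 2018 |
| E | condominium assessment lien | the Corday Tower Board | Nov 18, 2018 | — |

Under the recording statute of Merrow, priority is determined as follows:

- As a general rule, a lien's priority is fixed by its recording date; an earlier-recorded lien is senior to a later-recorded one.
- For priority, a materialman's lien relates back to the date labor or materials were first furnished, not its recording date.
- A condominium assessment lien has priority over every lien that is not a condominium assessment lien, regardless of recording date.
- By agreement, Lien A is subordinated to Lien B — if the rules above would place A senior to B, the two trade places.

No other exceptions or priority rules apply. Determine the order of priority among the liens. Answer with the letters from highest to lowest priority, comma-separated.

E, C, D, B, A

Effective dates: B is treated as recorded Dec 17, 2019, the work-commencement date; D's effective date is Aug 14, 2018, when work began.
E is a condominium assessment lien and takes priority over every other lien.
Among the remaining liens, by effective date: C (Aug 2, 2018), D (Aug 14, 2018), A (Sep 27, 2018), B (Dec 17, 2019).
Because A would otherwise rank above B, the subordination swaps them.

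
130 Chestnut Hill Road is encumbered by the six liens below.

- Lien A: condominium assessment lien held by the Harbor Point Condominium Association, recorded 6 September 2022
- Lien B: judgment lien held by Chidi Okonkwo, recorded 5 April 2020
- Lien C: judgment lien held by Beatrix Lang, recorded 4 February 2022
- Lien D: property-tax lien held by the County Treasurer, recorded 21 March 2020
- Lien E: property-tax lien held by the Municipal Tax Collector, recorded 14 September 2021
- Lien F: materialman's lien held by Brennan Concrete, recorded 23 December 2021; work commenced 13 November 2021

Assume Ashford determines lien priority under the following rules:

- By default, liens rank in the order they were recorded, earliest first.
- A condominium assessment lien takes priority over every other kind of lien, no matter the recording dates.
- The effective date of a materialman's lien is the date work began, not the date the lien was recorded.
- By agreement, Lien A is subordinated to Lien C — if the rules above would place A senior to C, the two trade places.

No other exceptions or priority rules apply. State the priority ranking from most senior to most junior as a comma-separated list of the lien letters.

C, D, B, E, F, A

Effective dates after the stated exceptions: F relates back to 13 November 2021 (work commenced).
A, as a condominium assessment lien, has superpriority and ranks first.
Among the remaining liens, by effective date: D (21 March 2020), B (5 April 2020), E (14 September 2021), F (13 November 2021), C (4 February 2022).
The subordination applies — A was senior to C — so A and C swap.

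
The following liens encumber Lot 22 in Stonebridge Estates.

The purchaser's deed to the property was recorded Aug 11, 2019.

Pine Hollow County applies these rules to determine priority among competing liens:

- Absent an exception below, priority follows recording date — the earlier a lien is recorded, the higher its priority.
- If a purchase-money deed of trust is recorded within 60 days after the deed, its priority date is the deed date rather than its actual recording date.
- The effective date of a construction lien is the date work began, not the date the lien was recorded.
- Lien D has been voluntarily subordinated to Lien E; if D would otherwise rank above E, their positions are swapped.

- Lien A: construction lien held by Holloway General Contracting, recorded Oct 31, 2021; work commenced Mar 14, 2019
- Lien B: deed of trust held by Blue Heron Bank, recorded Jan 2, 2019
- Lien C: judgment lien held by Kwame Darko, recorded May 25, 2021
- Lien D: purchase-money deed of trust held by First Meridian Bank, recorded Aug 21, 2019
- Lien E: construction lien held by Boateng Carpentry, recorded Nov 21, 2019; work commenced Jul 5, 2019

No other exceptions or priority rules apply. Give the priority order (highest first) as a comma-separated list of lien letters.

B, A, E, D, C

First, effective dates: A is treated as recorded Mar 14, 2019, the work-commencement date; D's effective date is the deed date, Aug 11, 2019; E's effective date is Jul 5, 2019, when work began.
Sorted by effective date: B (Jan 2, 2019), A (Mar 14, 2019), E (Jul 5, 2019), D (Aug 11, 2019), C (May 25, 2021).
Since D is not senior to E, the subordination leaves the order unchanged.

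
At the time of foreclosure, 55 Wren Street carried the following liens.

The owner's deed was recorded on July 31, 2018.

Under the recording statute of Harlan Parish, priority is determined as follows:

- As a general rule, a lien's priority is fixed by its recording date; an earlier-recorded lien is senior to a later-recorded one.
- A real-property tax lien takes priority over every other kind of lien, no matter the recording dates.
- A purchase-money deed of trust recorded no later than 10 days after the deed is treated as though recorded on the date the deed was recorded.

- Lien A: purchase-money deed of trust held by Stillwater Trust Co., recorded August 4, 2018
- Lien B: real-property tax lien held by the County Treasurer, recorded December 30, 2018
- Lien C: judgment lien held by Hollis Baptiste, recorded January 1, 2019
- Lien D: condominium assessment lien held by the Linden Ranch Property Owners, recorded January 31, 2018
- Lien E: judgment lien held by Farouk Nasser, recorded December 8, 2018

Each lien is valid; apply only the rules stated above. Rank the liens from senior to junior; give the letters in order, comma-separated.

B, D, A, E, C

Adjusting effective dates: A was recorded within the 10-day window, so its effective date is the deed date July 31, 2018.
As a real-property tax lien, B is senior to every other lien.
Remaining liens by effective date: D (January 31, 2018), A (July 31, 2018), E (December 8, 2018), C (January 1, 2019).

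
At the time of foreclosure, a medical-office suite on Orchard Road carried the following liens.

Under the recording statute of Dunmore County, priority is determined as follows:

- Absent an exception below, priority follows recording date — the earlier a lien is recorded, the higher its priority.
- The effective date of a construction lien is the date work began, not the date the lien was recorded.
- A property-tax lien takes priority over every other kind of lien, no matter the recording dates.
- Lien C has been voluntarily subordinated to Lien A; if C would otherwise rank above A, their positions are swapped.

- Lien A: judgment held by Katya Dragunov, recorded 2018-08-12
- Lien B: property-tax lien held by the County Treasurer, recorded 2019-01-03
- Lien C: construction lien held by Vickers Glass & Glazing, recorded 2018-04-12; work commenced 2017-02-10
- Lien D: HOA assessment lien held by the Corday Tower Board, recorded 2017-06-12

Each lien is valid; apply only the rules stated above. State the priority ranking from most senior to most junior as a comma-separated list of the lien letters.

B, A, D, C

Effective dates after the stated exceptions: C relates back to 2017-02-10 (work commenced).
B, as a property-tax lien, has superpriority and ranks first.
The other liens, earliest effective date first: C (2017-02-10), D (2017-06-12), A (2018-08-12).
Because C would otherwise rank above A, the subordination swaps them.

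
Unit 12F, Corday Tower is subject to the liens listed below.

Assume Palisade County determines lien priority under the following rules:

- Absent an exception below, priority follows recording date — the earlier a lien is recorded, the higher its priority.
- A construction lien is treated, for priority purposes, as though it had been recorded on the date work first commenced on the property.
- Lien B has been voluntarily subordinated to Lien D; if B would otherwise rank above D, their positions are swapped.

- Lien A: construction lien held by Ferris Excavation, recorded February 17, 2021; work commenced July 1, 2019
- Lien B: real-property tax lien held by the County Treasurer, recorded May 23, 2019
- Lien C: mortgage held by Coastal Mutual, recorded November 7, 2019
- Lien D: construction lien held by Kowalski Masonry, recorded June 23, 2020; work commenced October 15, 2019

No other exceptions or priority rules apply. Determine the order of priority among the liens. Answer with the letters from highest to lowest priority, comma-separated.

Effective dates after the stated exceptions: A relates back to July 1, 2019 (work commenced); D's effective date is October 15, 2019, when work began.
By effective date, earliest first: B (May 23, 2019), A (July 1, 2019), D (October 15, 2019), C (November 7, 2019).
Because B would otherwise rank above D, the subordination swaps them.

D, A, B, C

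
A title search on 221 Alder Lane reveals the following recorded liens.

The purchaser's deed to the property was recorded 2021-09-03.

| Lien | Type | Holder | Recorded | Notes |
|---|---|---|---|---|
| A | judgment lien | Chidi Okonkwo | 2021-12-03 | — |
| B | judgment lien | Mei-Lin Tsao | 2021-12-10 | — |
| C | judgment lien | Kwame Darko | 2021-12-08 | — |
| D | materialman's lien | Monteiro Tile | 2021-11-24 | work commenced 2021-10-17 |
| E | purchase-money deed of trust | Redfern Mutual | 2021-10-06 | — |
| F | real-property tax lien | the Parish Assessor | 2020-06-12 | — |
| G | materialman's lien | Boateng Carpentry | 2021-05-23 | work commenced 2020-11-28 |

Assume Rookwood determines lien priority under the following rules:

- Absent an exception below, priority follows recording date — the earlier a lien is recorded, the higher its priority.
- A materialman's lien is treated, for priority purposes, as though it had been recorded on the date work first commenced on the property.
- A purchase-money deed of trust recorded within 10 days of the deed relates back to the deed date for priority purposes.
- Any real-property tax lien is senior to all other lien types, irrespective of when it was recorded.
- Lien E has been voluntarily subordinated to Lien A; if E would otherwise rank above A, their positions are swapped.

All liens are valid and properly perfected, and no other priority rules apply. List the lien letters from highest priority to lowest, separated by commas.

Effective dates after the stated exceptions: D relates back to 2021-10-17 (work commenced); E missed the 10-day window (33 days after the deed), so its recording date stands; G relates back to 2020-11-28 (work commenced).
F is a real-property tax lien, so it outranks all other liens regardless of date.
Among the remaining liens, by effective date: G (2020-11-28), E (2021-10-06), D (2021-10-17), A (2021-12-03), C (2021-12-08), B (2021-12-10).
E is senior to A before the subordination, so the two trade places.

F, G, A, D, E, C, B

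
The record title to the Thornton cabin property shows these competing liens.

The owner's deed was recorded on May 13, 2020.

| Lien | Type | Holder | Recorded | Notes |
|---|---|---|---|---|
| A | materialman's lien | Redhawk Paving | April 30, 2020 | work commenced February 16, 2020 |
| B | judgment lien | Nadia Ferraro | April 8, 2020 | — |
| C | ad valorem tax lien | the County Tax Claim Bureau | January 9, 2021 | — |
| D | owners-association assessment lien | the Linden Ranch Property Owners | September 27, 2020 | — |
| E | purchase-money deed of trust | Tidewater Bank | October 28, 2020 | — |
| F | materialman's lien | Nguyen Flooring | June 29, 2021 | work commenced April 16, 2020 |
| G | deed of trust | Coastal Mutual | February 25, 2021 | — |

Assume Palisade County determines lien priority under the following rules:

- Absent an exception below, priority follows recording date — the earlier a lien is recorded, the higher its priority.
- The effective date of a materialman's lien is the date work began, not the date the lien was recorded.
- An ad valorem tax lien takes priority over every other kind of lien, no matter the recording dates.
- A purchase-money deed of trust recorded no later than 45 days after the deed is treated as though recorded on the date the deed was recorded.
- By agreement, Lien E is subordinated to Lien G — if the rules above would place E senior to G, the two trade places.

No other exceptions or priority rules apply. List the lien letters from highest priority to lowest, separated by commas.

C, A, B, F, D, G, E

Adjusting effective dates: A's effective date is February 16, 2020, when work began; E missed the 45-day window (168 days after the deed), so its recording date stands; F's effective date is April 16, 2020, when work began.
C is an ad valorem tax lien, so it outranks all other liens regardless of date.
Remaining liens by effective date: A (February 16, 2020), B (April 8, 2020), F (April 16, 2020), D (September 27, 2020), E (October 28, 2020), G (February 25, 2021).
Because E would otherwise rank above G, the subordination swaps them.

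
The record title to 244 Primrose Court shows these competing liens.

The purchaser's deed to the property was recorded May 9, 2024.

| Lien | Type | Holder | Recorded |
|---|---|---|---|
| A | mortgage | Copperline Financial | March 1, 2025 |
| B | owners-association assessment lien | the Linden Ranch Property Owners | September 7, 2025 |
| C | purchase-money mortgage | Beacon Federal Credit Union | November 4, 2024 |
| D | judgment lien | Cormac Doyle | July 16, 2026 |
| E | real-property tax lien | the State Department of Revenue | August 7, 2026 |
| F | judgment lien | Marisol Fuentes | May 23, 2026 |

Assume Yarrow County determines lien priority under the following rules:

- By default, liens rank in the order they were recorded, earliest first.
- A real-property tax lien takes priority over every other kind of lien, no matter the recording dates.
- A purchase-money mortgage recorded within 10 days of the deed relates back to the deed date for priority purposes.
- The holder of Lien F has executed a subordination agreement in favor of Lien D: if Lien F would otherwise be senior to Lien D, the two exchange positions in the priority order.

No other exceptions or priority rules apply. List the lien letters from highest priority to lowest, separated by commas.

Adjusting effective dates: C was recorded 179 days after the deed, outside the 10-day window, so it keeps its recording date.
As a real-property tax lien, E is senior to every other lien.
Ordering the rest by effective date: C (November 4, 2024), A (March 1, 2025), B (September 7, 2025), F (May 23, 2026), D (July 16, 2026).
Because F would otherwise rank above D, the subordination swaps them.

E, C, A, B, D, F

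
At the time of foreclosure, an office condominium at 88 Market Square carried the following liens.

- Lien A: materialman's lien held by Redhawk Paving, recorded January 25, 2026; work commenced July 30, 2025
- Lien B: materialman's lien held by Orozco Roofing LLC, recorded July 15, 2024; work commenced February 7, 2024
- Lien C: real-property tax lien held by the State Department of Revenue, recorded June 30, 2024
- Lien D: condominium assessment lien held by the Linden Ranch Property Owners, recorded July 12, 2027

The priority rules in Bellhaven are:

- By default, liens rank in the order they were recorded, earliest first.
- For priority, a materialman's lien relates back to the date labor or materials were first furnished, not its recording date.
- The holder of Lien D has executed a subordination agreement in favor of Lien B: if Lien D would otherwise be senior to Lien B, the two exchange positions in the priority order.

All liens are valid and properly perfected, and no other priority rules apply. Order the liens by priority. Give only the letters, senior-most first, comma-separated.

B, C, A, D

Effective dates after the stated exceptions: A's effective date is July 30, 2025, when work began; B's effective date is February 7, 2024, when work began.
By effective date: B (February 7, 2024), C (June 30, 2024), A (July 30, 2025), D (July 12, 2027).
D is already junior to B, so the subordination agreement changes nothing.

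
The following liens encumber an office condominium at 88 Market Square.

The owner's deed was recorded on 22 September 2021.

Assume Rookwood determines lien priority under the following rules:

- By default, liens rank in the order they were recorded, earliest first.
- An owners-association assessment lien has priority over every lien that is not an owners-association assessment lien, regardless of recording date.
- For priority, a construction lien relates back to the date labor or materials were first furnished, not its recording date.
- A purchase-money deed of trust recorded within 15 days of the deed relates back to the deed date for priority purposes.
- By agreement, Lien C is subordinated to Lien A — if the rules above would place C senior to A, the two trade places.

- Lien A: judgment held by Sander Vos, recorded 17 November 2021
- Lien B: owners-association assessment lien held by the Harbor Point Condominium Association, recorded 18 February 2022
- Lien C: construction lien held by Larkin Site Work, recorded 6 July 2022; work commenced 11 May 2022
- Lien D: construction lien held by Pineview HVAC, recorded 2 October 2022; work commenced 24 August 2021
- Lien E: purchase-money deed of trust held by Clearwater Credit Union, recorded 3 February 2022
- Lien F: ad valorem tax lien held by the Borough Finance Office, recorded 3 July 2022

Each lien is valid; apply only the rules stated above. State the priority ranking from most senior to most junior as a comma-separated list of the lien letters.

Effective dates: C's effective date is 11 May 2022, when work began; D is treated as recorded 24 August 2021, the work-commencement date; E was recorded 134 days after the deed — beyond 15 days — so no relation-back applies.
B, as an owners-association assessment lien, has superpriority and ranks first.
The other liens, earliest effective date first: D (24 August 2021), A (17 November 2021), E (3 February 2022), C (11 May 2022), F (3 July 2022).
C already ranks below A; the subordination has no effect.

B, D, A, E, C, F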